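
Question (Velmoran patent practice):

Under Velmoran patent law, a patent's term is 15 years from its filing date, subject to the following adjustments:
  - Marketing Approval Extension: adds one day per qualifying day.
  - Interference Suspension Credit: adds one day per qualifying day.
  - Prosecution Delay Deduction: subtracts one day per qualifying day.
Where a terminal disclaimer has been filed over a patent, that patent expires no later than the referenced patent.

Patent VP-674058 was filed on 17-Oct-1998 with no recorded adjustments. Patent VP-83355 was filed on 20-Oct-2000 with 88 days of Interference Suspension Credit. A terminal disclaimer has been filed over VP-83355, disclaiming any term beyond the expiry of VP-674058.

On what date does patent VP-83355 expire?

October 17, 2013

Natural term of VP-83355:
  Base: filing + 15 years → 20 October 2015.
  Interference Suspension Credit: +88 days → 16 January 2016.
Expiry of referenced patent VP-674058:
  Base: filing + 15 years → 17 October 2013.
Terminal disclaimer: VP-83355 expires on the earlier of 16 January 2016 and 17 October 2013.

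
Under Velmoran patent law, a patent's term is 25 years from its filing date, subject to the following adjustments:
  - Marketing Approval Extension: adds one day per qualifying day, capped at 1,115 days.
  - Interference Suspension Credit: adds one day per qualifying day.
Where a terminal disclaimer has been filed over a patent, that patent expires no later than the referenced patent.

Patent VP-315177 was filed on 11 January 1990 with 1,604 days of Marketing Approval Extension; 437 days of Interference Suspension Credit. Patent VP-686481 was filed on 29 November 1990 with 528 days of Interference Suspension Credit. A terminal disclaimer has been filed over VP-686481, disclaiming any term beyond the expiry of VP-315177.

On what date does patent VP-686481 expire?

Natural term of VP-686481:
  Base: filing + 25 years → 29 November 2015.
  Interference Suspension Credit: +528 days → 10 May 2017.
Expiry of referenced patent VP-315177:
  Base: filing + 25 years → 11 January 2015.
  Marketing Approval Extension: 1604 days claimed exceeds the 1115-day cap, so +1115 days → 30 January 2018.
  Interference Suspension Credit: +437 days → 12 April 2019.
Terminal disclaimer: VP-686481 expires on the earlier of 10 May 2017 and 12 April 2019.

May 10, 2017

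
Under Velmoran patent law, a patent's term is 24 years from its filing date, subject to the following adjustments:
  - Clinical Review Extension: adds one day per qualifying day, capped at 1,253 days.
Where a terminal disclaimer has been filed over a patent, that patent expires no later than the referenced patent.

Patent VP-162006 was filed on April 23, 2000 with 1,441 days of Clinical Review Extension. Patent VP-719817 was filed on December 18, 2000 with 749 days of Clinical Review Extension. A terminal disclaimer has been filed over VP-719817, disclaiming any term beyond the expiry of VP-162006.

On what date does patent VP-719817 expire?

2027-01-06

Natural term of VP-719817:
  Base: filing + 24 years → 18 December 2024.
  Clinical Review Extension: 749 days (within the 1253-day cap) → +749 days → 6 January 2027.
Expiry of referenced patent VP-162006:
  Base: filing + 24 years → 23 April 2024.
  Clinical Review Extension: 1441 days claimed exceeds the 1253-day cap, so +1253 days → 28 September 2027.
Terminal disclaimer: VP-719817 expires on the earlier of 6 January 2027 and 28 September 2027.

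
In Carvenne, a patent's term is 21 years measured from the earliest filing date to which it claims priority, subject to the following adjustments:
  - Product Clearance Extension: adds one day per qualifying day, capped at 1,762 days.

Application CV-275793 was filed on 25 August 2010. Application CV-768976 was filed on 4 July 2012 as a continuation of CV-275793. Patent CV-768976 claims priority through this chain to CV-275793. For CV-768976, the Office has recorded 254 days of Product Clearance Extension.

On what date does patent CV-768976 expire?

Earliest priority filing: 25 August 2010.
Base term: 25 August 2010 + 21 years → 25 August 2031.
Product Clearance Extension: 254 days (within the 1762-day cap) → +254 days → 5 May 2032.

May 5, 2032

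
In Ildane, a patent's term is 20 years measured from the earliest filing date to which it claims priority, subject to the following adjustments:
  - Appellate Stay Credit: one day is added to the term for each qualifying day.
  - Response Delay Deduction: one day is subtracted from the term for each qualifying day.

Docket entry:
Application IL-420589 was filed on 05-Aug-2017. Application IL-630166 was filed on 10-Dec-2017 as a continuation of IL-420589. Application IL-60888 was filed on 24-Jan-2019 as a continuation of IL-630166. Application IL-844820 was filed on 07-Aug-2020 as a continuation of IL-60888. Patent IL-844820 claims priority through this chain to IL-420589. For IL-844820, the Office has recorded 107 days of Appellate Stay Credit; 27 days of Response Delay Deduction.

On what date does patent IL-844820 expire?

Earliest priority filing: 5 August 2017.
Base term: 5 August 2017 + 20 years → 5 August 2037.
Appellate Stay Credit: +107 days → 20 November 2037.
Response Delay Deduction: −27 days → 24 October 2037.

2037-10-24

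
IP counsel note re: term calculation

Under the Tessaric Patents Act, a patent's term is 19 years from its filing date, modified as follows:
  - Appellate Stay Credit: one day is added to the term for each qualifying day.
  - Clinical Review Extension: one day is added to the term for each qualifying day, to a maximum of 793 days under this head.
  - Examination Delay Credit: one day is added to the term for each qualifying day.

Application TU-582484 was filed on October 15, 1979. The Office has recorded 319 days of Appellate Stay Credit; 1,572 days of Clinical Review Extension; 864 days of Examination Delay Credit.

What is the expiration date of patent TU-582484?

2004-03-13

Base term: filing date + 19 years → 15 October 1998.
Appellate Stay Credit: +319 days → 30 August 1999.
Clinical Review Extension: 1572 days claimed exceeds the 793-day cap, so +793 days → 31 October 2001.
Examination Delay Credit: +864 days → 13 March 2004.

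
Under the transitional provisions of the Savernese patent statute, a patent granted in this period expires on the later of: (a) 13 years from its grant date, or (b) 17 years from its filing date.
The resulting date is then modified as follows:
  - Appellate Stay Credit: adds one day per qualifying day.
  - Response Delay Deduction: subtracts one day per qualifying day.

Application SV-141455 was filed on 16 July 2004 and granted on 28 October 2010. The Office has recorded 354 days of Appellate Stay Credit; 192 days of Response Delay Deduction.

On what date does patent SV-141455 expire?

(a) grant + 13 years → 28 October 2023.
(b) filing + 17 years → 16 July 2021.
Later of the two: 28 October 2023.
Appellate Stay Credit: +354 days → 16 October 2024.
Response Delay Deduction: −192 days → 7 April 2024.

2024-04-07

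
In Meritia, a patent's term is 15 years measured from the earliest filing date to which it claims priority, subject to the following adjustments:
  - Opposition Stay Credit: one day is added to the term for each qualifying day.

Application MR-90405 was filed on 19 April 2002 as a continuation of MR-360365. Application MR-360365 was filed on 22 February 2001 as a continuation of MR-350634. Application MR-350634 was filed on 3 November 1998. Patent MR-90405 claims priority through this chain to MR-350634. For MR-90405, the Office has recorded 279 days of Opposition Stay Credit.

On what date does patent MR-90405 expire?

2014-08-09

Earliest priority filing: 3 November 1998.
Base term: 3 November 1998 + 15 years → 3 November 2013.
Opposition Stay Credit: +279 days → 9 August 2014.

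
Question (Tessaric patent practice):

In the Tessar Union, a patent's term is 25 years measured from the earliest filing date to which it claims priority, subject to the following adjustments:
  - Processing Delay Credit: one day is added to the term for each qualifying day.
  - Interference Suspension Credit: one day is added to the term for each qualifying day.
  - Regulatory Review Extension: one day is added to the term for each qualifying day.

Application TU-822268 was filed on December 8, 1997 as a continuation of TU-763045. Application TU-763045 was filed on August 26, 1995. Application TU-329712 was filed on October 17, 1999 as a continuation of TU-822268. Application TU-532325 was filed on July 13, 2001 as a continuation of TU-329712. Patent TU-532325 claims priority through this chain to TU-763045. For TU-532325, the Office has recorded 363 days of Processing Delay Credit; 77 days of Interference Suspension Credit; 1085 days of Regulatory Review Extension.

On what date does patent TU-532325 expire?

October 29, 2024

Earliest priority filing: 26 August 1995.
Base term: 26 August 1995 + 25 years → 26 August 2020.
Processing Delay Credit: +363 days → 24 August 2021.
Interference Suspension Credit: +77 days → 9 November 2021.
Regulatory Review Extension: +1085 days → 29 October 2024.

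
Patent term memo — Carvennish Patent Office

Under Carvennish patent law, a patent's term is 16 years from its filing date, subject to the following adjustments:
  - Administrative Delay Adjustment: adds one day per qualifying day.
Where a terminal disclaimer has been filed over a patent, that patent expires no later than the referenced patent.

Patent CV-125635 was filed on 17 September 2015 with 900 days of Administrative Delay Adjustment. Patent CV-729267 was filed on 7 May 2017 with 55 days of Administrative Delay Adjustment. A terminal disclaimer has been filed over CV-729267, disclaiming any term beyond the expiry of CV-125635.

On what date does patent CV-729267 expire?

Natural term of CV-729267:
  Base: filing + 16 years → 7 May 2033.
  Administrative Delay Adjustment: +55 days → 1 July 2033.
Expiry of referenced patent CV-125635:
  Base: filing + 16 years → 17 September 2031.
  Administrative Delay Adjustment: +900 days → 5 March 2034.
Terminal disclaimer: CV-729267 expires on the earlier of 1 July 2033 and 5 March 2034.

July 1, 2033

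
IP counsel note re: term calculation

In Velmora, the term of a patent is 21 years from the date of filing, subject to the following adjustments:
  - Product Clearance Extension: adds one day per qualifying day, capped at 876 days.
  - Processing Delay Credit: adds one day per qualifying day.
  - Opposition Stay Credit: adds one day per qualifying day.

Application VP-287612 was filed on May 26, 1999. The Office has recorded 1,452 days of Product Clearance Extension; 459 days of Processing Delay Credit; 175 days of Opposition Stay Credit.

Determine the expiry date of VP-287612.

Base term: filing date + 21 years → 26 May 2020.
Product Clearance Extension: 1452 days claimed exceeds the 876-day cap, so +876 days → 19 October 2022.
Processing Delay Credit: +459 days → 21 January 2024.
Opposition Stay Credit: +175 days → 14 July 2024.

July 14, 2024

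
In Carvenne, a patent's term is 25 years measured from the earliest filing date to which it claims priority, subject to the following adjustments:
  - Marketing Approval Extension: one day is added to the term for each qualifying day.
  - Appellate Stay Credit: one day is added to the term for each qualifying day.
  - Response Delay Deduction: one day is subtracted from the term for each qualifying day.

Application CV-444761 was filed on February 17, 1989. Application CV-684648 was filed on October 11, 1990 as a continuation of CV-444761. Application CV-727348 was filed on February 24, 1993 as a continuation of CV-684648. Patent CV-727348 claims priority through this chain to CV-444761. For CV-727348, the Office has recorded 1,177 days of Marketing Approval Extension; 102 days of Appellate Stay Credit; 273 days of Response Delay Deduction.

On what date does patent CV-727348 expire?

November 19, 2016

Earliest priority filing: 17 February 1989.
Base term: 17 February 1989 + 25 years → 17 February 2014.
Marketing Approval Extension: +1177 days → 9 May 2017.
Appellate Stay Credit: +102 days → 19 August 2017.
Response Delay Deduction: −273 days → 19 November 2016.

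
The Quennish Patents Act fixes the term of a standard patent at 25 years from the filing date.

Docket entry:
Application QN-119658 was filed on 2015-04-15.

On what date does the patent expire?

Filing date + 25 years → 15 April 2040.

2040-04-15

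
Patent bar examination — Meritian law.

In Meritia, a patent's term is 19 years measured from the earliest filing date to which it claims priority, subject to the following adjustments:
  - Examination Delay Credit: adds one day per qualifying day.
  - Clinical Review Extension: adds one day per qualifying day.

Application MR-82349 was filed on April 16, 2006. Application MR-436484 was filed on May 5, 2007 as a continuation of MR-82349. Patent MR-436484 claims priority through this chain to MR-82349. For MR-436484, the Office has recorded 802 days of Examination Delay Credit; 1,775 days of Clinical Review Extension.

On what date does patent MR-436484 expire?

May 6, 2032

Earliest priority filing: 16 April 2006.
Base term: 16 April 2006 + 19 years → 16 April 2025.
Examination Delay Credit: +802 days → 27 June 2027.
Clinical Review Extension: +1775 days → 6 May 2032.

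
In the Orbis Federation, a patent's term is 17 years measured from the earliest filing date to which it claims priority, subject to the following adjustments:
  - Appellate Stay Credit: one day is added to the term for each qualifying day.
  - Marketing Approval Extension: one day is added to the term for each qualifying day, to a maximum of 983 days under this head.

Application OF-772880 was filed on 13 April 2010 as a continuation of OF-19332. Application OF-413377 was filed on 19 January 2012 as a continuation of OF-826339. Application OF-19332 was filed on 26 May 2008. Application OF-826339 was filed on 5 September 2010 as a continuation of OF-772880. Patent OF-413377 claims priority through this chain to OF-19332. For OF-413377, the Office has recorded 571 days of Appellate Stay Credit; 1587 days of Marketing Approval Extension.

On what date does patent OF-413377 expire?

Earliest priority filing: 26 May 2008.
Base term: 26 May 2008 + 17 years → 26 May 2025.
Appellate Stay Credit: +571 days → 18 December 2026.
Marketing Approval Extension: 1587 days claimed exceeds the 983-day cap, so +983 days → 27 August 2029.

2029-08-27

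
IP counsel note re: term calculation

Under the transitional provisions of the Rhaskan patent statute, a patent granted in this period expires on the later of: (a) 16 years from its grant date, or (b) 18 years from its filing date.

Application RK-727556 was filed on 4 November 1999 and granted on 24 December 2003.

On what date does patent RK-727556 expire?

2019-12-24

(a) grant + 16 years → 24 December 2019.
(b) filing + 18 years → 4 November 2017.
Later of the two: 24 December 2019.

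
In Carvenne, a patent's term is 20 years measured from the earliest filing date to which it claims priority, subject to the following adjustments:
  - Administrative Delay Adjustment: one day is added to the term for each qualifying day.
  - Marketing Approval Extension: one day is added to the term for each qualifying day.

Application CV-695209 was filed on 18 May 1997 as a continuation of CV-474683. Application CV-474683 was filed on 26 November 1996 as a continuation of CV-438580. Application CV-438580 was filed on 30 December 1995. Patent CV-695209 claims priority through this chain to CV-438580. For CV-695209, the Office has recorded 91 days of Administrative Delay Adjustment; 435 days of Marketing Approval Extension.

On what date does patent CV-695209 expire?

June 8, 2017

Earliest priority filing: 30 December 1995.
Base term: 30 December 1995 + 20 years → 30 December 2015.
Administrative Delay Adjustment: +91 days → 30 March 2016.
Marketing Approval Extension: +435 days → 8 June 2017.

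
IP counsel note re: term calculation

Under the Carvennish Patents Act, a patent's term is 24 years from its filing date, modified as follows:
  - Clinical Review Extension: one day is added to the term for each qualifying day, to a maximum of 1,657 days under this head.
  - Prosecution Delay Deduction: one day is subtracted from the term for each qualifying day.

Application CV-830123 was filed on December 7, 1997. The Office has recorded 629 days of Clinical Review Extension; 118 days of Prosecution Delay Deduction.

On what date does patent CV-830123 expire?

Base term: filing date + 24 years → 7 December 2021.
Clinical Review Extension: 629 days (within the 1657-day cap) → +629 days → 28 August 2023.
Prosecution Delay Deduction: −118 days → 2 May 2023.

May 2, 2023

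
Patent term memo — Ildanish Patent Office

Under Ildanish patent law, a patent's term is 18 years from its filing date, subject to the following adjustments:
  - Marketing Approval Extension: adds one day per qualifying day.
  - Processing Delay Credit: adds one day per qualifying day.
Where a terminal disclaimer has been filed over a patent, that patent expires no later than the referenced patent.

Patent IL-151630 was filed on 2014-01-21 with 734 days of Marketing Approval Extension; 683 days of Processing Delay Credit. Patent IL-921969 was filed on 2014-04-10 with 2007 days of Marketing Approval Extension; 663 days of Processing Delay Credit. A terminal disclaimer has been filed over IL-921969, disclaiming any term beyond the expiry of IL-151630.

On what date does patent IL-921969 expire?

Natural term of IL-921969:
  Base: filing + 18 years → 10 April 2032.
  Marketing Approval Extension: +2007 days → 8 October 2037.
  Processing Delay Credit: +663 days → 2 August 2039.
Expiry of referenced patent IL-151630:
  Base: filing + 18 years → 21 January 2032.
  Marketing Approval Extension: +734 days → 24 January 2034.
  Processing Delay Credit: +683 days → 8 December 2035.
Terminal disclaimer: IL-921969 expires on the earlier of 2 August 2039 and 8 December 2035.

December 8, 2035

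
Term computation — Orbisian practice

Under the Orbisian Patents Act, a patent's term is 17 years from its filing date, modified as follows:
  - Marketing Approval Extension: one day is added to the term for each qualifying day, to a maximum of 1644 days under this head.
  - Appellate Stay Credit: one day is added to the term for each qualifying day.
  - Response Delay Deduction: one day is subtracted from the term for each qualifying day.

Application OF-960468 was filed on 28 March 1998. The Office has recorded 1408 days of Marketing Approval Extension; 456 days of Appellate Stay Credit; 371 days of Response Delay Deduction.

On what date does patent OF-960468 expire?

April 29, 2019

Base term: filing date + 17 years → 28 March 2015.
Marketing Approval Extension: 1408 days (within the 1644-day cap) → +1408 days → 3 February 2019.
Appellate Stay Credit: +456 days → 4 May 2020.
Response Delay Deduction: −371 days → 29 April 2019.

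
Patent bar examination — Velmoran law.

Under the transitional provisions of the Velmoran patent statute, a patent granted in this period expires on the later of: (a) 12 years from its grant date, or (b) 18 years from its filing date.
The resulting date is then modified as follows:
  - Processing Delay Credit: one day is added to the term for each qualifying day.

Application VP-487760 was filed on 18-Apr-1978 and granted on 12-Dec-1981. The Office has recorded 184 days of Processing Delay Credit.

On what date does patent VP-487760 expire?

1996-10-19

(a) grant + 12 years → 12 December 1993.
(b) filing + 18 years → 18 April 1996.
Later of the two: 18 April 1996.
Processing Delay Credit: +184 days → 19 October 1996.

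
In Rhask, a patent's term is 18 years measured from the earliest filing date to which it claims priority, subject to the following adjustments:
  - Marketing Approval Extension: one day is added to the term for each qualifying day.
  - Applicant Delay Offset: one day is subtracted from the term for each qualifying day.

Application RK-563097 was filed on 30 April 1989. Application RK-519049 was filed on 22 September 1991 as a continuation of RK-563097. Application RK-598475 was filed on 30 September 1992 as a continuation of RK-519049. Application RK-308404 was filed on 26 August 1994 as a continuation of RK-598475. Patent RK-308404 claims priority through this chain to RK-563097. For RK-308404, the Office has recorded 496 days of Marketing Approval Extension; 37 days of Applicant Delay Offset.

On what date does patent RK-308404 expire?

Earliest priority filing: 30 April 1989.
Base term: 30 April 1989 + 18 years → 30 April 2007.
Marketing Approval Extension: +496 days → 7 September 2008.
Applicant Delay Offset: −37 days → 1 August 2008.

August 1, 2008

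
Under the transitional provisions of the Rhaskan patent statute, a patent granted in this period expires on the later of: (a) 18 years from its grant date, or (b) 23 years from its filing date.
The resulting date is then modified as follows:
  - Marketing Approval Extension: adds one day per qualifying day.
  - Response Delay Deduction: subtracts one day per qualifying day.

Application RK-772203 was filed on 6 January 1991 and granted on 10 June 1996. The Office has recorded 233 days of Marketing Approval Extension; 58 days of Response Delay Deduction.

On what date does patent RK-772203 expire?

(a) grant + 18 years → 10 June 2014.
(b) filing + 23 years → 6 January 2014.
Later of the two: 10 June 2014.
Marketing Approval Extension: +233 days → 29 January 2015.
Response Delay Deduction: −58 days → 2 December 2014.

2014-12-02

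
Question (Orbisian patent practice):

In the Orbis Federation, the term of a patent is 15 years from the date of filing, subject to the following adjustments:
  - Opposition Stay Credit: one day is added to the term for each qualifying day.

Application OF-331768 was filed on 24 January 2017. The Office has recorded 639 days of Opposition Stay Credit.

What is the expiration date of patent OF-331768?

Base term: filing date + 15 years → 24 January 2032.
Opposition Stay Credit: +639 days → 24 October 2033.

2033-10-24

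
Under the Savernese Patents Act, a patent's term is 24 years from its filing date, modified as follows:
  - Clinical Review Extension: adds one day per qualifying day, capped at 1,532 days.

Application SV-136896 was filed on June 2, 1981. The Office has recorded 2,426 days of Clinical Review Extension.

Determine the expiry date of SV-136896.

Base term: filing date + 24 years → 2 June 2005.
Clinical Review Extension: 2426 days claimed exceeds the 1532-day cap, so +1532 days → 12 August 2009.

August 12, 2009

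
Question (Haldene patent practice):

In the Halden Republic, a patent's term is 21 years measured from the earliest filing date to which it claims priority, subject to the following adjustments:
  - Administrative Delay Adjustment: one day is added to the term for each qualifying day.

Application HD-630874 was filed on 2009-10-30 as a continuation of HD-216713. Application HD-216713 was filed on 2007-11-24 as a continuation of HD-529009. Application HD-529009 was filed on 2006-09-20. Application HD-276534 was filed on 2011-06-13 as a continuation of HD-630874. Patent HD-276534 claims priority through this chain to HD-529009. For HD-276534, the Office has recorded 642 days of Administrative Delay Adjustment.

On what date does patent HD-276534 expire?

Earliest priority filing: 20 September 2006.
Base term: 20 September 2006 + 21 years → 20 September 2027.
Administrative Delay Adjustment: +642 days → 23 June 2029.

2029-06-23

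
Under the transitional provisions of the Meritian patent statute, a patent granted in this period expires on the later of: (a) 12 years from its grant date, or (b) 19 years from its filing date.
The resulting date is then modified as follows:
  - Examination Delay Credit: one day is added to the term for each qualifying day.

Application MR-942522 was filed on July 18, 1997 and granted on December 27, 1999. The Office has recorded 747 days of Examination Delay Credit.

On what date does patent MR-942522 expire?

August 4, 2018

(a) grant + 12 years → 27 December 2011.
(b) filing + 19 years → 18 July 2016.
Later of the two: 18 July 2016.
Examination Delay Credit: +747 days → 4 August 2018.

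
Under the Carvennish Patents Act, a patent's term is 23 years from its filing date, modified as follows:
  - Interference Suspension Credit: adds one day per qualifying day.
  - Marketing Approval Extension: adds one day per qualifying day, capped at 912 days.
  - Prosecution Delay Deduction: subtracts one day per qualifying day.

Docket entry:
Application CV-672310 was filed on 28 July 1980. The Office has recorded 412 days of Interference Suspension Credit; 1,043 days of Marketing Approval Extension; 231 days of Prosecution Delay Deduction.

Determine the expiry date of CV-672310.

2006-07-25

Base term: filing date + 23 years → 28 July 2003.
Interference Suspension Credit: +412 days → 12 September 2004.
Marketing Approval Extension: 1043 days claimed exceeds the 912-day cap, so +912 days → 13 March 2007.
Prosecution Delay Deduction: −231 days → 25 July 2006.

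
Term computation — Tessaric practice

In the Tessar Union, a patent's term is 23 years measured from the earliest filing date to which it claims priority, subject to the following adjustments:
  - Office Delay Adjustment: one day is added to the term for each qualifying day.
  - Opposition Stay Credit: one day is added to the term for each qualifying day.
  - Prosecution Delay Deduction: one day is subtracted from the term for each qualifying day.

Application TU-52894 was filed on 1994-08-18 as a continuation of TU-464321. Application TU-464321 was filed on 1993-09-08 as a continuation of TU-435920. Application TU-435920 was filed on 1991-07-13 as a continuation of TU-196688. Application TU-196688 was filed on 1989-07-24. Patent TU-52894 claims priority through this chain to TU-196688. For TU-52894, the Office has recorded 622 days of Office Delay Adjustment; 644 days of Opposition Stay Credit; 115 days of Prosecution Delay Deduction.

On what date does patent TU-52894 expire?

Earliest priority filing: 24 July 1989.
Base term: 24 July 1989 + 23 years → 24 July 2012.
Office Delay Adjustment: +622 days → 7 April 2014.
Opposition Stay Credit: +644 days → 11 January 2016.
Prosecution Delay Deduction: −115 days → 18 September 2015.

September 18, 2015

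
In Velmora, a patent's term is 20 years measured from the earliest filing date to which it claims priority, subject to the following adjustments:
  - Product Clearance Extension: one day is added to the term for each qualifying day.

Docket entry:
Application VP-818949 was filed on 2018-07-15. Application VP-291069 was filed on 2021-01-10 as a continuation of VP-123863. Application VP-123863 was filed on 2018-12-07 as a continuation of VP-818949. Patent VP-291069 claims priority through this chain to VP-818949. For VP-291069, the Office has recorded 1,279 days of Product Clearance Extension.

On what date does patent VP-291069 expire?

January 14, 2042

Earliest priority filing: 15 July 2018.
Base term: 15 July 2018 + 20 years → 15 July 2038.
Product Clearance Extension: +1279 days → 14 January 2042.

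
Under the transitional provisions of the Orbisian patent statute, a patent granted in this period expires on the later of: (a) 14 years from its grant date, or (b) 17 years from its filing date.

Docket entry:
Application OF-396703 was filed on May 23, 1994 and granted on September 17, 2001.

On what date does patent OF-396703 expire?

(a) grant + 14 years → 17 September 2015.
(b) filing + 17 years → 23 May 2011.
Later of the two: 17 September 2015.

2015-09-17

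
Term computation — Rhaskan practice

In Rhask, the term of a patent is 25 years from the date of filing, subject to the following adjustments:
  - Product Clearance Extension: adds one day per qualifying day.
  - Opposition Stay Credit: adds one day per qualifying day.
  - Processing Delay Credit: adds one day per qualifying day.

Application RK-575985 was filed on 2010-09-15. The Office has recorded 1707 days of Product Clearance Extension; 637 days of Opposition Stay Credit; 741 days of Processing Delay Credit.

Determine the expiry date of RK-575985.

February 25, 2044

Base term: filing date + 25 years → 15 September 2035.
Product Clearance Extension: +1707 days → 18 May 2040.
Opposition Stay Credit: +637 days → 14 February 2042.
Processing Delay Credit: +741 days → 25 February 2044.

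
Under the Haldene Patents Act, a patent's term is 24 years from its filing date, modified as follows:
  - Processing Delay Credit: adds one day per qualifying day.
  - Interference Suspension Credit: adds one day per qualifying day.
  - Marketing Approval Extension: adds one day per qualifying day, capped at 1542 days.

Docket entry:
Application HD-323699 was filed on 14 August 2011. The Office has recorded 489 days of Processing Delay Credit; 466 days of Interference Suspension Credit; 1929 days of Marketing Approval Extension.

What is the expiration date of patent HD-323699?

Base term: filing date + 24 years → 14 August 2035.
Processing Delay Credit: +489 days → 15 December 2036.
Interference Suspension Credit: +466 days → 26 March 2038.
Marketing Approval Extension: 1929 days claimed exceeds the 1542-day cap, so +1542 days → 15 June 2042.

2042-06-15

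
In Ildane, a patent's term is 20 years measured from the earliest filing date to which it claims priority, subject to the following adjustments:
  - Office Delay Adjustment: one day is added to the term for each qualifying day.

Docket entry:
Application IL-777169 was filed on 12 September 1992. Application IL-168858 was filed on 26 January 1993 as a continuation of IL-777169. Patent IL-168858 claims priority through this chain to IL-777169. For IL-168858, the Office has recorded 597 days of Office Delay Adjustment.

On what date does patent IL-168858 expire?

Earliest priority filing: 12 September 1992.
Base term: 12 September 1992 + 20 years → 12 September 2012.
Office Delay Adjustment: +597 days → 2 May 2014.

2014-05-02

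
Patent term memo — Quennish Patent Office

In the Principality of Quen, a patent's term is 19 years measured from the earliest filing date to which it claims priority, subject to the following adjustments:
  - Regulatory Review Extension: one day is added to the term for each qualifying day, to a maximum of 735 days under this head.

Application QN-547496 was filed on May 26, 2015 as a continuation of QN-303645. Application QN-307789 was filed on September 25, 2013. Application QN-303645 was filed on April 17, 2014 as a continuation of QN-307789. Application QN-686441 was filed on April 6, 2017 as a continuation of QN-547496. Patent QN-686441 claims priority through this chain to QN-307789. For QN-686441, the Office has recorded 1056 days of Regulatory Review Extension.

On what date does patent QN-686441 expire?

Earliest priority filing: 25 September 2013.
Base term: 25 September 2013 + 19 years → 25 September 2032.
Regulatory Review Extension: 1056 days claimed exceeds the 735-day cap, so +735 days → 30 September 2034.

2034-09-30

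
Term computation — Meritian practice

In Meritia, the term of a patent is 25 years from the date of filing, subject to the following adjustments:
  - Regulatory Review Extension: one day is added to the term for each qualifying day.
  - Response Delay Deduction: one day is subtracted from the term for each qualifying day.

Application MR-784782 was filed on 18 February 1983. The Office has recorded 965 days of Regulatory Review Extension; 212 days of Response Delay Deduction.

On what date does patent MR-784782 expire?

Base term: filing date + 25 years → 18 February 2008.
Regulatory Review Extension: +965 days → 10 October 2010.
Response Delay Deduction: −212 days → 12 March 2010.

2010-03-12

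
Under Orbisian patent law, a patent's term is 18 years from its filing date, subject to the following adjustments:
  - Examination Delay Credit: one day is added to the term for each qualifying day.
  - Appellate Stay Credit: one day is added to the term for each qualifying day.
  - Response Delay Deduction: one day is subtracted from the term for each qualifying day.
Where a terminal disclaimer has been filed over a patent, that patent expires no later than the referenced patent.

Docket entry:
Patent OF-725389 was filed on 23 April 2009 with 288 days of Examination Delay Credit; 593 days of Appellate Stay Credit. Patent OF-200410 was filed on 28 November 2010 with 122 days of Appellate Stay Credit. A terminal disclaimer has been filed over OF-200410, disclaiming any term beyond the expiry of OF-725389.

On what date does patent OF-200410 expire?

Natural term of OF-200410:
  Base: filing + 18 years → 28 November 2028.
  Appellate Stay Credit: +122 days → 30 March 2029.
Expiry of referenced patent OF-725389:
  Base: filing + 18 years → 23 April 2027.
  Examination Delay Credit: +288 days → 5 February 2028.
  Appellate Stay Credit: +593 days → 20 September 2029.
Terminal disclaimer: OF-200410 expires on the earlier of 30 March 2029 and 20 September 2029.

2029-03-30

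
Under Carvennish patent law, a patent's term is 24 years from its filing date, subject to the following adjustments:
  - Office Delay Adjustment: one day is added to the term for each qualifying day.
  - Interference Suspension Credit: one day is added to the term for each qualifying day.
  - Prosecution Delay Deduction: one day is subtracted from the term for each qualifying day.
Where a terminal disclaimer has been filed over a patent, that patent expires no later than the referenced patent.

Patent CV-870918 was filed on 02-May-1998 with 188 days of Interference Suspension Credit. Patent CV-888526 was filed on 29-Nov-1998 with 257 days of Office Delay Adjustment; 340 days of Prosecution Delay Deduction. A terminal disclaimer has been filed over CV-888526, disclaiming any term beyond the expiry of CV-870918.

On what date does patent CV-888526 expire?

Natural term of CV-888526:
  Base: filing + 24 years → 29 November 2022.
  Office Delay Adjustment: +257 days → 13 August 2023.
  Prosecution Delay Deduction: −340 days → 7 September 2022.
Expiry of referenced patent CV-870918:
  Base: filing + 24 years → 2 May 2022.
  Interference Suspension Credit: +188 days → 6 November 2022.
Terminal disclaimer: CV-888526 expires on the earlier of 7 September 2022 and 6 November 2022.

September 7, 2022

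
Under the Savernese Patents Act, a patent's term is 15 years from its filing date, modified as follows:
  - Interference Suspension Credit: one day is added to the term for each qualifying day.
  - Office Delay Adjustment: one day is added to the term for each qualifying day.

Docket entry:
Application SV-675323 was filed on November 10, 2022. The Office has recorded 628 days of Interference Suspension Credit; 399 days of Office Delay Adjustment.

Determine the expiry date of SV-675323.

Base term: filing date + 15 years → 10 November 2037.
Interference Suspension Credit: +628 days → 31 July 2039.
Office Delay Adjustment: +399 days → 2 September 2040.

2040-09-02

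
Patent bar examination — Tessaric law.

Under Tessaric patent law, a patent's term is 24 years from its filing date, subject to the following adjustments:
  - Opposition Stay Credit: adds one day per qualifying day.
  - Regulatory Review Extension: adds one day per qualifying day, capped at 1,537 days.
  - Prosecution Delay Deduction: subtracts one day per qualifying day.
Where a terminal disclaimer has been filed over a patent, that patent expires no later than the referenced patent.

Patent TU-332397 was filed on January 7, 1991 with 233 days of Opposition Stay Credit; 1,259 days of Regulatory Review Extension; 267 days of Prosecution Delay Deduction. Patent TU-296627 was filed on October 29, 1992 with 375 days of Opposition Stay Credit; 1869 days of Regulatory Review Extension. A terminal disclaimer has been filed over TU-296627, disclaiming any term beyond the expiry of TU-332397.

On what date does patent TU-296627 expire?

Natural term of TU-296627:
  Base: filing + 24 years → 29 October 2016.
  Opposition Stay Credit: +375 days → 8 November 2017.
  Regulatory Review Extension: 1869 days claimed exceeds the 1537-day cap, so +1537 days → 23 January 2022.
Expiry of referenced patent TU-332397:
  Base: filing + 24 years → 7 January 2015.
  Opposition Stay Credit: +233 days → 28 August 2015.
  Regulatory Review Extension: 1259 days (within the 1537-day cap) → +1259 days → 7 February 2019.
  Prosecution Delay Deduction: −267 days → 16 May 2018.
Terminal disclaimer: TU-296627 expires on the earlier of 23 January 2022 and 16 May 2018.

2018-05-16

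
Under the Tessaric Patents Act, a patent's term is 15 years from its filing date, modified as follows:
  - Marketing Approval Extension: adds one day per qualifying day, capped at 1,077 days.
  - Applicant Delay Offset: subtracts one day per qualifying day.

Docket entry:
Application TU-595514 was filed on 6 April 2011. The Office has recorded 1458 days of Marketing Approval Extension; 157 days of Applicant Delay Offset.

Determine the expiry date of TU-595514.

Base term: filing date + 15 years → 6 April 2026.
Marketing Approval Extension: 1458 days claimed exceeds the 1077-day cap, so +1077 days → 18 March 2029.
Applicant Delay Offset: −157 days → 12 October 2028.

October 12, 2028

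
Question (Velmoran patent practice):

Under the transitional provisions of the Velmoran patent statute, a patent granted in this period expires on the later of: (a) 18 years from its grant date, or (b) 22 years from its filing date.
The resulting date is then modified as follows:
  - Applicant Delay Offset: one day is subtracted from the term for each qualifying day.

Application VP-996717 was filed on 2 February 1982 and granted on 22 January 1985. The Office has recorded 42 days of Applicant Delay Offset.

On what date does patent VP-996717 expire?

December 22, 2003

(a) grant + 18 years → 22 January 2003.
(b) filing + 22 years → 2 February 2004.
Later of the two: 2 February 2004.
Applicant Delay Offset: −42 days → 22 December 2003.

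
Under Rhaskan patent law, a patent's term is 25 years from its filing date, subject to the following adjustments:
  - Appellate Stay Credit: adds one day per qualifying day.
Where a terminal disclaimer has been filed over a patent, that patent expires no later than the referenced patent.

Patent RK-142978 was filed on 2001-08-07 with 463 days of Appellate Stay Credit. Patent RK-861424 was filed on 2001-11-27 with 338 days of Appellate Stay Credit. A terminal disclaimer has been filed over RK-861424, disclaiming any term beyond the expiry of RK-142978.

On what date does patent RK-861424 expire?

2027-10-31

Natural term of RK-861424:
  Base: filing + 25 years → 27 November 2026.
  Appellate Stay Credit: +338 days → 31 October 2027.
Expiry of referenced patent RK-142978:
  Base: filing + 25 years → 7 August 2026.
  Appellate Stay Credit: +463 days → 13 November 2027.
Terminal disclaimer: RK-861424 expires on the earlier of 31 October 2027 and 13 November 2027.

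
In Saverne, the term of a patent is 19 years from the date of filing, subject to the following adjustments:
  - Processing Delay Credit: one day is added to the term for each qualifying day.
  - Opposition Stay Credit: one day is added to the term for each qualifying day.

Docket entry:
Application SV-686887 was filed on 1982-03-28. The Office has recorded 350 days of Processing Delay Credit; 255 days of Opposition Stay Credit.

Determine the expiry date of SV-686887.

2002-11-23

Base term: filing date + 19 years → 28 March 2001.
Processing Delay Credit: +350 days → 13 March 2002.
Opposition Stay Credit: +255 days → 23 November 2002.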